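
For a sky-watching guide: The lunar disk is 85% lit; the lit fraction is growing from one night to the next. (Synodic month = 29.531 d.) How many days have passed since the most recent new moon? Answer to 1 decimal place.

11.0 days

From f = (1 − cos θ)/2: cos θ = 1 − 2×0.85 = -0.700; arccos → 134.4°.
Before full moon the principal value applies: θ = 134.4°.
At 360°/29.531 d per day, 134.4° corresponds to 11.03 days.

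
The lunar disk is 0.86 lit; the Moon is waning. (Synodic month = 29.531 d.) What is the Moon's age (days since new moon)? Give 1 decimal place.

18.4 days

From f = (1 − cos θ)/2: cos θ = 1 − 2×0.86 = -0.720; arccos → 136.1°.
A waning Moon lies in 180°–360°, so θ = 360° − 136.1° = 223.9°.
Age = 29.531 × 223.9°/360° ≈ 18.37 days.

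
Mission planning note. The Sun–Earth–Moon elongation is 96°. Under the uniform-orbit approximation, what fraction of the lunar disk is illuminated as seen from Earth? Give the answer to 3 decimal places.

f = (1 − cos 96°)/2 = (1 − (-0.105))/2 ≈ 0.552.

0.552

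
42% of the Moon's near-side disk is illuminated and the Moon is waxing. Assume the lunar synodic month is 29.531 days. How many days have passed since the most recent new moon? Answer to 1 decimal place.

6.6 days

From f = (1 − cos θ)/2: cos θ = 1 − 2×0.42 = 0.160; arccos → 80.8°.
Waxing ⇒ before full, so θ = 80.8°.
At 360°/29.531 d per day, 80.8° corresponds to 6.63 days.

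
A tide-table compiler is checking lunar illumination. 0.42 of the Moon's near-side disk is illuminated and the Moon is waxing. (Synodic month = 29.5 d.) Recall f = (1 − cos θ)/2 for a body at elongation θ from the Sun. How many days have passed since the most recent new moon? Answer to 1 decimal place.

6.6 days

From f = (1 − cos θ)/2: cos θ = 1 − 2×0.42 = 0.160; arccos → 80.8°.
Waxing ⇒ before full, so θ = 80.8°.
That fraction of the synodic month is 80.8/360 × 29.5 d ≈ 6.62 d.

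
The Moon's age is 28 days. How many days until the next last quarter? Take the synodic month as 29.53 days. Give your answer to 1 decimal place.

Last quarter occurs at elongation 270°, i.e. at age 29.53 × 270/360 = 22.148 d.
Already past this cycle's last quarter; the next is at 22.148 + 29.53 = 51.678 d, so 51.678 − 28 = 23.678 days.

23.7 days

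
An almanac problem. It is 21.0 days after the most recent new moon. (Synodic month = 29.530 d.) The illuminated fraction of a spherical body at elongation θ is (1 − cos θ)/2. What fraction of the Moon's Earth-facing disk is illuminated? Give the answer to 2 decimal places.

The Moon has covered 21.0/29.530 of its cycle, so θ ≈ 360° × 21.0/29.530 = 256.0°.
cos 256.0° = (-0.242), so f = (1 − (-0.242))/2 = 0.621.

0.62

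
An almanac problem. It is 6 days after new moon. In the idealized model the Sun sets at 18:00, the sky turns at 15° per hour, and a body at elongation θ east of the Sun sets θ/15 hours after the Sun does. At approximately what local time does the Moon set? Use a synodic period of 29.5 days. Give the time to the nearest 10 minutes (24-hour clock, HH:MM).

Phase angle: θ = 360°·(6 d)/(29.5 d) = 73.2°.
The Moon trails the Sun by θ/15 = 73.2/15 ≈ 4.88 hours.
18:00 + 4.881 h ≈ 22:53 → 22:50 to the nearest ten minutes.

22:50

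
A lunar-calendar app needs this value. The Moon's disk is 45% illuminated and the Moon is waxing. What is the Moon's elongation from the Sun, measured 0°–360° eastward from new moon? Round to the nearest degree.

From f = (1 − cos θ)/2: cos θ = 1 − 2×0.45 = 0.100; arccos → 84.3°.
Before full moon the principal value applies: θ = 84.3°.

84°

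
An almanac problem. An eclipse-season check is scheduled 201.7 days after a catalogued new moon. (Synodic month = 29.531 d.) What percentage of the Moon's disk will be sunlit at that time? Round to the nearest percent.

26%

201.7 d spans 6 complete synodic months (6 × 29.531 = 177.19 d) plus 24.51 d.
Elongation θ = 360° × 24.51/29.531 ≈ 298.8°.
With cos θ = 0.482, the lit fraction is (1 − 0.482)/2 ≈ 0.259, so 26%.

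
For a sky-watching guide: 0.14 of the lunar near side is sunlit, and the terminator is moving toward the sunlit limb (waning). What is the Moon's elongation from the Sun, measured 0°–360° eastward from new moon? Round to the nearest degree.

From f = (1 − cos θ)/2: cos θ = 1 − 2×0.14 = 0.720; arccos → 43.9°.
A waning Moon lies in 180°–360°, so θ = 360° − 43.9° = 316.1°.

316°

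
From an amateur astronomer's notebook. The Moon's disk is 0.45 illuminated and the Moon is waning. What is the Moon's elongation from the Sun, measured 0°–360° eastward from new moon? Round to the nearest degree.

cos θ = 1 − 2f = 0.100, giving a principal value of 84.3°.
Since the Moon is past full (waning), take the reflex angle: θ = 360° − 84.3° = 275.7°.

276°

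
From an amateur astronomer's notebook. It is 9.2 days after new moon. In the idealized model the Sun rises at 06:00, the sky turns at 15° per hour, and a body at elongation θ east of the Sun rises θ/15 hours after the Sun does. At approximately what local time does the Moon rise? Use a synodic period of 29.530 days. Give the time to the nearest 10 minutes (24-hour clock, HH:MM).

Elongation θ = 360° × 9.2/29.530 ≈ 112.2°.
At 15° of sky rotation per hour, 112.2° corresponds to a 7.48 h lag.
06:00 + 7.477 h ≈ 13:29 → 13:30 to the nearest ten minutes.

13:30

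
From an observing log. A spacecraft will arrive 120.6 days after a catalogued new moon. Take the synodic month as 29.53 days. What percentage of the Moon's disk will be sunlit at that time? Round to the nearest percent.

120.6 d spans 4 complete synodic months (4 × 29.53 = 118.12 d) plus 2.48 d.
Phase angle: θ = 360°·(2.48 d)/(29.53 d) = 30.2°.
With cos θ = 0.864, the lit fraction is (1 − 0.864)/2 ≈ 0.068, so 7%.

7%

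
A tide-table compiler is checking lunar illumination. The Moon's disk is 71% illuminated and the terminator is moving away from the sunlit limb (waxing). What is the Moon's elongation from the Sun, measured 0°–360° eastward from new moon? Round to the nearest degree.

Invert f = (1 − cos θ)/2 to get cos θ = 1 − 2(0.71) = -0.420, hence θ₀ = arccos -0.420 = 114.8°.
Before full moon the principal value applies: θ = 114.8°.

115°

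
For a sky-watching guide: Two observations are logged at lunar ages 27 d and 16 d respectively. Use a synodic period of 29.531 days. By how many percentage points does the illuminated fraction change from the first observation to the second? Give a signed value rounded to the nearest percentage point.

+91 pp

First observation: θ = 360°·27/29.531 = 329.1°, so f = 0.071.
Second observation: θ = 195.0°, f = 0.983.
Δf = 0.983 − 0.071 = +0.912, i.e. +91 pp.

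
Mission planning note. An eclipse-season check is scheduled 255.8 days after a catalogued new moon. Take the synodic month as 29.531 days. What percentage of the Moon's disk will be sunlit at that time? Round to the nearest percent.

76%

255.8 d spans 8 complete synodic months (8 × 29.531 = 236.25 d) plus 19.55 d.
Elongation θ = 360° × 19.55/29.531 ≈ 238.4°.
Illuminated fraction = (1 − cos 238.4°)/2 = (1 − (-0.525))/2 ≈ 0.762, so 76%.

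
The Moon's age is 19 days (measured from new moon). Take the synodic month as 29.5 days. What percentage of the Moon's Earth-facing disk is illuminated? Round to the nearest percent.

81%

Elongation θ = 360° × 19/29.5 ≈ 231.9°.
With cos θ = (-0.618), the lit fraction is (1 − (-0.618))/2 ≈ 0.809, so 81%.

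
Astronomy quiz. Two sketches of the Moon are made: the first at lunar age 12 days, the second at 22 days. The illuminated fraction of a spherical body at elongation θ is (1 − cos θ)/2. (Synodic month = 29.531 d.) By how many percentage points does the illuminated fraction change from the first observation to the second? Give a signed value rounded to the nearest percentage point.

-40 pp

θ₁ = 360° × 12/29.531 = 146.3°, f₁ = (1 − cos θ₁)/2 = 0.916.
θ₂ = 360° × 22/29.531 = 268.2°, f₂ = (1 − cos θ₂)/2 = 0.516.
Change = f₂ − f₁ = -0.400 → -40 percentage points.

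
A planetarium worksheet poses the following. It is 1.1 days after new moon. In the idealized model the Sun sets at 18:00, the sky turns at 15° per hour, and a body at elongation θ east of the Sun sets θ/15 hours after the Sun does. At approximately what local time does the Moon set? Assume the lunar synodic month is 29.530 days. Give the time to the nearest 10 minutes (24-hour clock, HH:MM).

The Moon has covered 1.1/29.530 of its cycle, so θ ≈ 360° × 1.1/29.530 = 13.4°.
The Moon trails the Sun by θ/15 = 13.4/15 ≈ 0.89 hours.
18:00 + 0.894 h ≈ 18:54 → 18:50 to the nearest ten minutes.

18:50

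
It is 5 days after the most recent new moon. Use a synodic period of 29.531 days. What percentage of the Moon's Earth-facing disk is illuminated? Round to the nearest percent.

The Moon has covered 5/29.531 of its cycle, so θ ≈ 360° × 5/29.531 = 61.0°.
cos 61.0° = 0.486, so f = (1 − 0.486)/2 = 0.257, so 26%.

26%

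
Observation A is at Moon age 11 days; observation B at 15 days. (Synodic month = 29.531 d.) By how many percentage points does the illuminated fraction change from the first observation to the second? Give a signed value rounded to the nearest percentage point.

First observation: θ = 360°·11/29.531 = 134.1°, so f = 0.848.
Second observation: θ = 182.9°, f = 0.999.
Δf = 0.999 − 0.848 = +0.151, i.e. +15 pp.

+15 pp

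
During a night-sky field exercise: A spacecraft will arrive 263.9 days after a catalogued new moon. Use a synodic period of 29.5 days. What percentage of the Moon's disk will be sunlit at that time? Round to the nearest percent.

263.9/29.5 = 8.946 lunations, so 8 complete cycles and 27.90 d into the next.
The Moon has covered 27.90/29.5 of its cycle, so θ ≈ 360° × 27.90/29.5 = 340.5°.
cos 340.5° = 0.942, so f = (1 − 0.942)/2 = 0.029, so 3%.

3%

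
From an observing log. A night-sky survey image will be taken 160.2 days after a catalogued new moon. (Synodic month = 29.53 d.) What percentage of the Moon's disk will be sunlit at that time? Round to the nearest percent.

160.2 d spans 5 complete synodic months (5 × 29.53 = 147.65 d) plus 12.55 d.
Phase angle: θ = 360°·(12.55 d)/(29.53 d) = 153.0°.
cos 153.0° = (-0.891), so f = (1 − (-0.891))/2 = 0.945, so 95%.

95%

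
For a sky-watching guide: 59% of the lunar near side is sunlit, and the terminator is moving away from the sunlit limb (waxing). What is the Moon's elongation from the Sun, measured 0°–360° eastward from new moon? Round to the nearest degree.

100°

cos θ = 1 − 2f = -0.180, giving a principal value of 100.4°.
The Moon is waxing (0°–180°), so θ = 100.4° directly.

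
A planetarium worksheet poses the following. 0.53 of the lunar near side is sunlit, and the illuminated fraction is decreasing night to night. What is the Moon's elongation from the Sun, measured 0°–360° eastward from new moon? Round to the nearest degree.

267°

Invert f = (1 − cos θ)/2 to get cos θ = 1 − 2(0.53) = -0.060, hence θ₀ = arccos -0.060 = 93.4°.
Since the Moon is past full (waning), take the reflex angle: θ = 360° − 93.4° = 266.6°.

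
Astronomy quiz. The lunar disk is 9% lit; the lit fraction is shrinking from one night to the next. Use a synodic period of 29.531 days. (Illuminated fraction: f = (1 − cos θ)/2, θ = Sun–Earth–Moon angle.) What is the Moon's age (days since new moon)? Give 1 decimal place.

26.7 days

cos θ = 1 − 2f = 0.820, giving a principal value of 34.9°.
A waning Moon lies in 180°–360°, so θ = 360° − 34.9° = 325.1°.
That fraction of the synodic month is 325.1/360 × 29.531 d ≈ 26.67 d.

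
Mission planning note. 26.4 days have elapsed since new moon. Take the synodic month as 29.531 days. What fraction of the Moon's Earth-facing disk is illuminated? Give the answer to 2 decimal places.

Phase angle: θ = 360°·(26.4 d)/(29.531 d) = 321.8°.
Illuminated fraction = (1 − cos 321.8°)/2 = (1 − 0.786)/2 ≈ 0.107.

0.11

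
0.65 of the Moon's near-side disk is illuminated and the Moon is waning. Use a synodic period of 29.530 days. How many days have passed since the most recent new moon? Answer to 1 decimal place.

cos θ = 1 − 2f = -0.300, giving a principal value of 107.5°.
Since the Moon is past full (waning), take the reflex angle: θ = 360° − 107.5° = 252.5°.
That fraction of the synodic month is 252.5/360 × 29.530 d ≈ 20.72 d.

20.7 days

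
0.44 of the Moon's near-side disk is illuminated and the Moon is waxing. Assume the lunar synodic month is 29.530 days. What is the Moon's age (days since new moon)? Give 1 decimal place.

6.8 days

Invert f = (1 − cos θ)/2 to get cos θ = 1 − 2(0.44) = 0.120, hence θ₀ = arccos 0.120 = 83.1°.
The Moon is waxing (0°–180°), so θ = 83.1° directly.
At 360°/29.530 d per day, 83.1° corresponds to 6.82 days.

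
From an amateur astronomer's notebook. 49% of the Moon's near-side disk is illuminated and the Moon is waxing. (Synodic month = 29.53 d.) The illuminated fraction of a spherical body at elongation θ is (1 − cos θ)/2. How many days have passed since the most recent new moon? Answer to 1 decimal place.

From f = (1 − cos θ)/2: cos θ = 1 − 2×0.49 = 0.020; arccos → 88.9°.
Before full moon the principal value applies: θ = 88.9°.
Age = 29.53 × 88.9°/360° ≈ 7.29 days.

7.3 days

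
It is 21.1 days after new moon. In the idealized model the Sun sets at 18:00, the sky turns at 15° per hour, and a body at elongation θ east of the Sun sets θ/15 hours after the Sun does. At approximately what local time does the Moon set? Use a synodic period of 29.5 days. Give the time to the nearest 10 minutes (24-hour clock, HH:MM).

The Moon has covered 21.1/29.5 of its cycle, so θ ≈ 360° × 21.1/29.5 = 257.5°.
The Moon trails the Sun by θ/15 = 257.5/15 ≈ 17.17 hours.
18:00 + 17.166 h ≈ 11:10 → 11:10 to the nearest ten minutes.

11:10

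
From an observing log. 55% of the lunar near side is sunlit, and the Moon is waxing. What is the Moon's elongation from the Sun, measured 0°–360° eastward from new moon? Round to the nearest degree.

96°

From f = (1 − cos θ)/2: cos θ = 1 − 2×0.55 = -0.100; arccos → 95.7°.
The Moon is waxing (0°–180°), so θ = 95.7° directly.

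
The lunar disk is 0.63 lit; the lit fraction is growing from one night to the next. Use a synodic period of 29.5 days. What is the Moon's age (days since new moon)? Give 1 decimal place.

From f = (1 − cos θ)/2: cos θ = 1 − 2×0.63 = -0.260; arccos → 105.1°.
Waxing ⇒ before full, so θ = 105.1°.
That fraction of the synodic month is 105.1/360 × 29.5 d ≈ 8.61 d.

8.6 days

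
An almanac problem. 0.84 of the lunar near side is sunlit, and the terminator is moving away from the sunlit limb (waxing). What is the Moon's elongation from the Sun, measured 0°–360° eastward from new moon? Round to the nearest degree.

cos θ = 1 − 2f = -0.680, giving a principal value of 132.8°.
The Moon is waxing (0°–180°), so θ = 132.8° directly.

133°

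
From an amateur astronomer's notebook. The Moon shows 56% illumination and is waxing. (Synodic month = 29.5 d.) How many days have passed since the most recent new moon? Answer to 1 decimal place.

Invert f = (1 − cos θ)/2 to get cos θ = 1 − 2(0.56) = -0.120, hence θ₀ = arccos -0.120 = 96.9°.
Waxing ⇒ before full, so θ = 96.9°.
That fraction of the synodic month is 96.9/360 × 29.5 d ≈ 7.94 d.

7.9 days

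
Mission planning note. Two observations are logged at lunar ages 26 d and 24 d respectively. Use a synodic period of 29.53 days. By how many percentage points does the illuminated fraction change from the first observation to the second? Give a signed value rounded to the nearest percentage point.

θ₁ = 360° × 26/29.53 = 317.0°, f₁ = (1 − cos θ₁)/2 = 0.135.
θ₂ = 360° × 24/29.53 = 292.6°, f₂ = (1 − cos θ₂)/2 = 0.308.
Change = f₂ − f₁ = +0.173 → +17 percentage points.

+17 percentage points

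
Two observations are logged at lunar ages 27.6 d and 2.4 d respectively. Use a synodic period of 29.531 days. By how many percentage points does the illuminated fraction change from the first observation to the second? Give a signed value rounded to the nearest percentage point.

+2 pp

First observation: θ = 360°·27.6/29.531 = 336.5°, so f = 0.042.
Second observation: θ = 29.3°, f = 0.064.
Δf = 0.064 − 0.042 = +0.022, i.e. +2 pp.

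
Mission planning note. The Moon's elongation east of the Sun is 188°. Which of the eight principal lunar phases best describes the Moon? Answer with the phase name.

188° lies in the full moon sector of the 8-phase cycle.

full moon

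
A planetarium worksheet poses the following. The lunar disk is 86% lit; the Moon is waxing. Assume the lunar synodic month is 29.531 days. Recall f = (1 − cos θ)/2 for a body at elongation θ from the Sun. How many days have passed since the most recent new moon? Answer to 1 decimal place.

11.2 days

cos θ = 1 − 2f = -0.720, giving a principal value of 136.1°.
Before full moon the principal value applies: θ = 136.1°.
Age = 29.531 × 136.1°/360° ≈ 11.16 days.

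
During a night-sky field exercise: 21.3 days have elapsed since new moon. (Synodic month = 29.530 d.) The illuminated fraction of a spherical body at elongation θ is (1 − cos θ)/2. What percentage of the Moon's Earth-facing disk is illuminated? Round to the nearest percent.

Elongation θ = 360° × 21.3/29.530 ≈ 259.7°.
cos 259.7° = (-0.179), so f = (1 − (-0.179))/2 = 0.590, so 59%.

59%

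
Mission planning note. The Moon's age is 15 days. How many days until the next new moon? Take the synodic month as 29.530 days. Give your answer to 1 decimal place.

14.5 days

One full lunation from the last new moon is 29.530 d; remaining = 29.530 − 15 = 14.530 d.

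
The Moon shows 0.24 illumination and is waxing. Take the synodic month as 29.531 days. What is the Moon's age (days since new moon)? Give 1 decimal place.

cos θ = 1 − 2f = 0.520, giving a principal value of 58.7°.
Waxing ⇒ before full, so θ = 58.7°.
Age = 29.531 × 58.7°/360° ≈ 4.81 days.

4.8 days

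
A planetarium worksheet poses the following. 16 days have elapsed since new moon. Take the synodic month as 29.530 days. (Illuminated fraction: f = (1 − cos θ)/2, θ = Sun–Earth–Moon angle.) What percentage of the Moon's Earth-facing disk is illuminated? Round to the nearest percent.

98%

The Moon has covered 16/29.530 of its cycle, so θ ≈ 360° × 16/29.530 = 195.1°.
With cos θ = (-0.966), the lit fraction is (1 − (-0.966))/2 ≈ 0.983, so 98%.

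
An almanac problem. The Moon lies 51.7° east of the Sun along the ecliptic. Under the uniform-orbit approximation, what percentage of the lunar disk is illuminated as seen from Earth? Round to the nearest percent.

f = (1 − cos 51.7°)/2 = (1 − 0.620)/2 ≈ 0.190, i.e. 19%.

19%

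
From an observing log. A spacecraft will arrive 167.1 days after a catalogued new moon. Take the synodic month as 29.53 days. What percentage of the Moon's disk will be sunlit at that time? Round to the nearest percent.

77%

167.1/29.53 = 5.659 lunations, so 5 complete cycles and 19.45 d into the next.
The Moon has covered 19.45/29.53 of its cycle, so θ ≈ 360° × 19.45/29.53 = 237.1°.
With cos θ = (-0.543), the lit fraction is (1 − (-0.543))/2 ≈ 0.771, so 77%.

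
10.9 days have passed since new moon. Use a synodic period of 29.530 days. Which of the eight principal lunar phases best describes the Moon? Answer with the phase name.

waxing gibbous

θ ≈ 360° × 10.9/29.530 = 133°, which falls in the waxing gibbous sector.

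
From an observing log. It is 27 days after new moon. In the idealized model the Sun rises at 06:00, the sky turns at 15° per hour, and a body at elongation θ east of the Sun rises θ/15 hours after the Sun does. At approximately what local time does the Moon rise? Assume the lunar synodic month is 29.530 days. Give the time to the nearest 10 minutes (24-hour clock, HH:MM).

04:00

Elongation θ = 360° × 27/29.530 ≈ 329.2°.
At 15° of sky rotation per hour, 329.2° corresponds to a 21.94 h lag.
06:00 + 21.944 h ≈ 03:57 → 04:00 to the nearest ten minutes.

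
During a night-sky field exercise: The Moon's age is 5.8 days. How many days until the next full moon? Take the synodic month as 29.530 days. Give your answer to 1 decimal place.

9.0 days

Full moon is 0.5 of the way through the cycle: age 0.5 × 29.530 = 14.765 d.
So 8.965 days remain (14.765 − 5.8).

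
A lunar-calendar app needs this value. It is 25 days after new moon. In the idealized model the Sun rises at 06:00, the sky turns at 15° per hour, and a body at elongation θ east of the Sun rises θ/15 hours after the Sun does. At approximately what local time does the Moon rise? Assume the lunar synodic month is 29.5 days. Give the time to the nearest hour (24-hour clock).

Elongation θ = 360° × 25/29.5 ≈ 305.1°.
The Moon trails the Sun by θ/15 = 305.1/15 ≈ 20.34 hours.
06:00 + 20.34 h ≈ 02:20 → 02:00 to the nearest hour.

02:00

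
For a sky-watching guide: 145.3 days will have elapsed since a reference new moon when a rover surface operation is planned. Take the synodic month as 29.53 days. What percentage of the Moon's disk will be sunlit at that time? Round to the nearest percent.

145.3 d spans 4 complete synodic months (4 × 29.53 = 118.12 d) plus 27.18 d.
Elongation θ = 360° × 27.18/29.53 ≈ 331.4°.
Illuminated fraction = (1 − cos 331.4°)/2 = (1 − 0.878)/2 ≈ 0.061, so 6%.

6%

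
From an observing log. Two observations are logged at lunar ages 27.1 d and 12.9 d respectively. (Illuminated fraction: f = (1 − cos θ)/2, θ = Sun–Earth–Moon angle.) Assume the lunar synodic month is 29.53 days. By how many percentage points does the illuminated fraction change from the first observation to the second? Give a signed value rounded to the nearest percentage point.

θ₁ = 360° × 27.1/29.53 = 330.4°, f₁ = (1 − cos θ₁)/2 = 0.065.
θ₂ = 360° × 12.9/29.53 = 157.3°, f₂ = (1 − cos θ₂)/2 = 0.961.
Change = f₂ − f₁ = +0.896 → +90 percentage points.

+90 pp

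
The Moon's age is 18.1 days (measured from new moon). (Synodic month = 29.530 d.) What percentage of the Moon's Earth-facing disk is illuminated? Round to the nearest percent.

88%

Phase angle: θ = 360°·(18.1 d)/(29.530 d) = 220.7°.
With cos θ = (-0.759), the lit fraction is (1 − (-0.759))/2 ≈ 0.879, so 88%.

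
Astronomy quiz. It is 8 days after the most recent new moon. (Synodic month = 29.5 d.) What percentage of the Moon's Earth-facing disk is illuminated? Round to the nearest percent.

57%

The Moon has covered 8/29.5 of its cycle, so θ ≈ 360° × 8/29.5 = 97.6°.
cos 97.6° = (-0.133), so f = (1 − (-0.133))/2 = 0.566, so 57%.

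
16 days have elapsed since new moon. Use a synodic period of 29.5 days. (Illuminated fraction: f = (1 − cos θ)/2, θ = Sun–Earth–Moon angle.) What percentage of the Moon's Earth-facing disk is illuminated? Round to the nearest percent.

The Moon has covered 16/29.5 of its cycle, so θ ≈ 360° × 16/29.5 = 195.3°.
cos 195.3° = (-0.965), so f = (1 − (-0.965))/2 = 0.982, so 98%.

98%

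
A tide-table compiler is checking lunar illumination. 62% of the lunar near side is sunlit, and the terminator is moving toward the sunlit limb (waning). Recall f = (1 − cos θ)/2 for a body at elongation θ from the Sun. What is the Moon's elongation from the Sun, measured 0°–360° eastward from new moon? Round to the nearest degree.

256°

Invert f = (1 − cos θ)/2 to get cos θ = 1 − 2(0.62) = -0.240, hence θ₀ = arccos -0.240 = 103.9°.
Since the Moon is past full (waning), take the reflex angle: θ = 360° − 103.9° = 256.1°.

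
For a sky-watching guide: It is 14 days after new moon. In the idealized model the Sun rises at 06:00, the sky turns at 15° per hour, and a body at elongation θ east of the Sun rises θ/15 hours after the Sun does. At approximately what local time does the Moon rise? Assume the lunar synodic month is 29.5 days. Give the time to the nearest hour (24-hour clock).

17:00

Elongation θ = 360° × 14/29.5 ≈ 170.8°.
Delay after the Sun = 170.8° / (15°/h) ≈ 11.39 h.
06:00 + 11.39 h ≈ 17:23 → 17:00 to the nearest hour.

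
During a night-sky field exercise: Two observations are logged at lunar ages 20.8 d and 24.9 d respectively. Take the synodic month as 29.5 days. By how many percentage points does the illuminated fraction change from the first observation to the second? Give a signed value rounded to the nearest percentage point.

First observation: θ = 360°·20.8/29.5 = 253.8°, so f = 0.639.
Second observation: θ = 303.9°, f = 0.221.
Δf = 0.221 − 0.639 = -0.418, i.e. -42 pp.

-42 pp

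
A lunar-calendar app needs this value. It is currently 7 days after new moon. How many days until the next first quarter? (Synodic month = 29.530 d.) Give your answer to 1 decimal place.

0.4 days

First quarter occurs at elongation 90°, i.e. at age 29.530 × 90/360 = 7.383 d.
That is 7.383 − 7 = 0.383 days ahead.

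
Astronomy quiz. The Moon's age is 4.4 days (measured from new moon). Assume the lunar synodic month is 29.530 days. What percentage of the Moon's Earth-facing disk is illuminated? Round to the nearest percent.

The Moon has covered 4.4/29.530 of its cycle, so θ ≈ 360° × 4.4/29.530 = 53.6°.
Illuminated fraction = (1 − cos 53.6°)/2 = (1 − 0.593)/2 ≈ 0.204, so 20%.

20%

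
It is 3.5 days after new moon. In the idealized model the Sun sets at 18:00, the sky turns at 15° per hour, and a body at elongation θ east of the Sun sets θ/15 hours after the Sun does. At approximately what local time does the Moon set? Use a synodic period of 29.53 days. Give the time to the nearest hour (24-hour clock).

21:00

Phase angle: θ = 360°·(3.5 d)/(29.53 d) = 42.7°.
Delay after the Sun = 42.7° / (15°/h) ≈ 2.84 h.
18:00 + 2.84 h ≈ 20:51 → 21:00 to the nearest hour.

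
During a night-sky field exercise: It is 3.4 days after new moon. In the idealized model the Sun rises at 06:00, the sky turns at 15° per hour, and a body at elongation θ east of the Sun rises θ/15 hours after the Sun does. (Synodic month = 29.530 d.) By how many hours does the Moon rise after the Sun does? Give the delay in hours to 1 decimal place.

The Moon has covered 3.4/29.530 of its cycle, so θ ≈ 360° × 3.4/29.530 = 41.4°.
The Moon trails the Sun by θ/15 = 41.4/15 ≈ 2.76 hours.
So the Moon rises 2.76 h after the Sun.

2.8 h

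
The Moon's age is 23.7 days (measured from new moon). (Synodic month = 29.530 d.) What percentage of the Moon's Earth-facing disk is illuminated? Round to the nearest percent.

34%

Elongation θ = 360° × 23.7/29.530 ≈ 288.9°.
cos 288.9° = 0.324, so f = (1 − 0.324)/2 = 0.338, so 34%.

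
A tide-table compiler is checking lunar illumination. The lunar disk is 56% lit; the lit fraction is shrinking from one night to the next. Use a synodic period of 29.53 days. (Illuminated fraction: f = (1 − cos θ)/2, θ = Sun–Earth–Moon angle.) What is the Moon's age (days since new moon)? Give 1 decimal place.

21.6 days

From f = (1 − cos θ)/2: cos θ = 1 − 2×0.56 = -0.120; arccos → 96.9°.
Waning ⇒ past full, so θ = 360° − 96.9° = 263.1°.
At 360°/29.53 d per day, 263.1° corresponds to 21.58 days.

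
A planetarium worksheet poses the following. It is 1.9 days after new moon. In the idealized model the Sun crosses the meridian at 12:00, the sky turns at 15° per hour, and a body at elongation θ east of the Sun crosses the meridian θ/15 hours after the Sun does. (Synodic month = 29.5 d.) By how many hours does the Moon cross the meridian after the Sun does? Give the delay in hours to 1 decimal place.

Phase angle: θ = 360°·(1.9 d)/(29.5 d) = 23.2°.
The Moon trails the Sun by θ/15 = 23.2/15 ≈ 1.55 hours.
So the Moon crosses the meridian 1.55 h after the Sun.

1.5 h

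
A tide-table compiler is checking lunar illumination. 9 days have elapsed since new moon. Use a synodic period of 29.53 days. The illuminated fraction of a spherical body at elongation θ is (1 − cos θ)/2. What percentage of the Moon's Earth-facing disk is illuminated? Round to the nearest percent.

Phase angle: θ = 360°·(9 d)/(29.53 d) = 109.7°.
Illuminated fraction = (1 − cos 109.7°)/2 = (1 − (-0.337))/2 ≈ 0.669, so 67%.

67%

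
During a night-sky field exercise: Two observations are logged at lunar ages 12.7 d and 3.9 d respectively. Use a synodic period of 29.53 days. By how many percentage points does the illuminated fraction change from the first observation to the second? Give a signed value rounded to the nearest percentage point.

-79 percentage points

θ₁ = 360° × 12.7/29.53 = 154.8°, f₁ = (1 − cos θ₁)/2 = 0.953.
θ₂ = 360° × 3.9/29.53 = 47.5°, f₂ = (1 − cos θ₂)/2 = 0.162.
Change = f₂ − f₁ = -0.790 → -79 percentage points.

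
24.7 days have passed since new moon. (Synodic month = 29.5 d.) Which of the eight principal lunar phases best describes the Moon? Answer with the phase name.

waning crescent

At 24.7/29.5 of the cycle, θ ≈ 301° — the waning crescent range.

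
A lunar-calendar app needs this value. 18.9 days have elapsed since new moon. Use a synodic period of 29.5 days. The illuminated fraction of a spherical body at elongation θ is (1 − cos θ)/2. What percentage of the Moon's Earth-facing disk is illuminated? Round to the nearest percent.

82%

Phase angle: θ = 360°·(18.9 d)/(29.5 d) = 230.6°.
cos 230.6° = (-0.634), so f = (1 − (-0.634))/2 = 0.817, so 82%.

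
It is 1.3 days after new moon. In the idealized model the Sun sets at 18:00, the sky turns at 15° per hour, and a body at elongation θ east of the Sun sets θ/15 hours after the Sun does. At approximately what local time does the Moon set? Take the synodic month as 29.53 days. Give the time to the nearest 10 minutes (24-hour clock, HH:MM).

Phase angle: θ = 360°·(1.3 d)/(29.53 d) = 15.8°.
The Moon trails the Sun by θ/15 = 15.8/15 ≈ 1.06 hours.
18:00 + 1.057 h ≈ 19:03 → 19:00 to the nearest ten minutes.

19:00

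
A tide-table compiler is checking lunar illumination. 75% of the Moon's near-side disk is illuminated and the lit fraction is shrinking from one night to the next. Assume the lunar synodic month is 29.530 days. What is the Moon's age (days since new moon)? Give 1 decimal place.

19.7 days

Invert f = (1 − cos θ)/2 to get cos θ = 1 − 2(0.75) = -0.500, hence θ₀ = arccos -0.500 = 120.0°.
Waning ⇒ past full, so θ = 360° − 120.0° = 240.0°.
Age = 29.530 × 240.0°/360° ≈ 19.69 days.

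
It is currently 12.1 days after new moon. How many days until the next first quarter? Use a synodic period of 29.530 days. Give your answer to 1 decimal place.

24.8 days

First quarter occurs at elongation 90°, i.e. at age 29.530 × 90/360 = 7.383 d.
This lunation's first quarter (7.383 d) has passed, so add one period: 36.913 − 12.1 = 24.813 days.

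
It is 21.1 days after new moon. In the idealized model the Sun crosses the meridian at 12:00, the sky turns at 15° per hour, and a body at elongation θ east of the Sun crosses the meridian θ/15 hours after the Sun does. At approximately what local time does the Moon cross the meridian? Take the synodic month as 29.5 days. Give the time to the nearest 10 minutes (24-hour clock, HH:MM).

The Moon has covered 21.1/29.5 of its cycle, so θ ≈ 360° × 21.1/29.5 = 257.5°.
Delay after the Sun = 257.5° / (15°/h) ≈ 17.17 h.
12:00 + 17.166 h ≈ 05:10 → 05:10 to the nearest ten minutes.

05:10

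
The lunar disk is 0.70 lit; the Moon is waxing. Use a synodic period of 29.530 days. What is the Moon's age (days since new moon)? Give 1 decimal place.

9.3 days

From f = (1 − cos θ)/2: cos θ = 1 − 2×0.70 = -0.400; arccos → 113.6°.
Before full moon the principal value applies: θ = 113.6°.
That fraction of the synodic month is 113.6/360 × 29.530 d ≈ 9.32 d.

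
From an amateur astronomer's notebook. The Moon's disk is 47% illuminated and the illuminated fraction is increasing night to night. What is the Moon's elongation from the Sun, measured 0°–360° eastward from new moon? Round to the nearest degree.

Invert f = (1 − cos θ)/2 to get cos θ = 1 − 2(0.47) = 0.060, hence θ₀ = arccos 0.060 = 86.6°.
The Moon is waxing (0°–180°), so θ = 86.6° directly.

87°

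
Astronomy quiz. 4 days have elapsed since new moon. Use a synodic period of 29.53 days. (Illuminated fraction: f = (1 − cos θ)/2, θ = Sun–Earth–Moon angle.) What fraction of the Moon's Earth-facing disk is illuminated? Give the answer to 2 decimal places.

0.17

The Moon has covered 4/29.53 of its cycle, so θ ≈ 360° × 4/29.53 = 48.8°.
Illuminated fraction = (1 − cos 48.8°)/2 = (1 − 0.659)/2 ≈ 0.170.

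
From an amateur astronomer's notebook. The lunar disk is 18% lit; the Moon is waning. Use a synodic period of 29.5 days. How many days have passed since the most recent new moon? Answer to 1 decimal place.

From f = (1 − cos θ)/2: cos θ = 1 − 2×0.18 = 0.640; arccos → 50.2°.
Waning ⇒ past full, so θ = 360° − 50.2° = 309.8°.
At 360°/29.5 d per day, 309.8° corresponds to 25.39 days.

25.4 days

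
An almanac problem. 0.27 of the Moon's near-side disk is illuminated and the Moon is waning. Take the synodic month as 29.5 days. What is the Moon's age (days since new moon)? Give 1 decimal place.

Invert f = (1 − cos θ)/2 to get cos θ = 1 − 2(0.27) = 0.460, hence θ₀ = arccos 0.460 = 62.6°.
Waning ⇒ past full, so θ = 360° − 62.6° = 297.4°.
Age = 29.5 × 297.4°/360° ≈ 24.37 days.

24.4 days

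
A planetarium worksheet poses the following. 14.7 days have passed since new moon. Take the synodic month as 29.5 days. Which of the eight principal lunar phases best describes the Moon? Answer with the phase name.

full moon

θ ≈ 360° × 14.7/29.5 = 179°, which falls in the full moon sector.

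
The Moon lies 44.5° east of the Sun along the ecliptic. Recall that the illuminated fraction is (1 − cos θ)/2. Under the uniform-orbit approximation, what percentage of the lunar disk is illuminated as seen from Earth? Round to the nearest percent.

14%

f = (1 − cos 44.5°)/2 = (1 − 0.713)/2 ≈ 0.143, i.e. 14%.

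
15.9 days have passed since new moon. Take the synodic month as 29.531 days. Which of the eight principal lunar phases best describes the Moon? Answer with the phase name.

At 15.9/29.531 of the cycle, θ ≈ 194° — the full moon range.

full moon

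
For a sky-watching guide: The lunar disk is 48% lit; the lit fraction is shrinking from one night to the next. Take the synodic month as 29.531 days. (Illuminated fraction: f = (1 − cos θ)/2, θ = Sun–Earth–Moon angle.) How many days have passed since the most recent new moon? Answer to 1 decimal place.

22.3 days

Invert f = (1 − cos θ)/2 to get cos θ = 1 − 2(0.48) = 0.040, hence θ₀ = arccos 0.040 = 87.7°.
Waning ⇒ past full, so θ = 360° − 87.7° = 272.3°.
At 360°/29.531 d per day, 272.3° corresponds to 22.34 days.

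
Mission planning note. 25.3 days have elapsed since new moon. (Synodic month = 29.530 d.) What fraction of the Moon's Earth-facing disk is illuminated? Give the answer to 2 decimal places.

The Moon has covered 25.3/29.530 of its cycle, so θ ≈ 360° × 25.3/29.530 = 308.4°.
cos 308.4° = 0.622, so f = (1 − 0.622)/2 = 0.189.

0.19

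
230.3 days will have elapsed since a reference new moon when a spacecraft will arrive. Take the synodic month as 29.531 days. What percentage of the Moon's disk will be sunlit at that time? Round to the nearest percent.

230.3 d spans 7 complete synodic months (7 × 29.531 = 206.72 d) plus 23.58 d.
The Moon has covered 23.58/29.531 of its cycle, so θ ≈ 360° × 23.58/29.531 = 287.5°.
With cos θ = 0.301, the lit fraction is (1 − 0.301)/2 ≈ 0.350, so 35%.

35%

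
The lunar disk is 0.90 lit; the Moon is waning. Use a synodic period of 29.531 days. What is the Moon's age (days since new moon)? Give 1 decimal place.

cos θ = 1 − 2f = -0.800, giving a principal value of 143.1°.
A waning Moon lies in 180°–360°, so θ = 360° − 143.1° = 216.9°.
That fraction of the synodic month is 216.9/360 × 29.531 d ≈ 17.79 d.

17.8 days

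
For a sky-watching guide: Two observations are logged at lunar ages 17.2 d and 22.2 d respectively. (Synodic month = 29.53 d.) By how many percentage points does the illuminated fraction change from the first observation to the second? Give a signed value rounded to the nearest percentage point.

θ₁ = 360° × 17.2/29.53 = 209.7°, f₁ = (1 − cos θ₁)/2 = 0.934.
θ₂ = 360° × 22.2/29.53 = 270.6°, f₂ = (1 − cos θ₂)/2 = 0.494.
Change = f₂ − f₁ = -0.440 → -44 percentage points.

-44 pp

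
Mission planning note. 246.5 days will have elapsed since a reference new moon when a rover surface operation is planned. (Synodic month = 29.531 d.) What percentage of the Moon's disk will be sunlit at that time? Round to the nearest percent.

246.5/29.531 = 8.347 lunations, so 8 complete cycles and 10.25 d into the next.
Phase angle: θ = 360°·(10.25 d)/(29.531 d) = 125.0°.
cos 125.0° = (-0.573), so f = (1 − (-0.573))/2 = 0.787, so 79%.

79%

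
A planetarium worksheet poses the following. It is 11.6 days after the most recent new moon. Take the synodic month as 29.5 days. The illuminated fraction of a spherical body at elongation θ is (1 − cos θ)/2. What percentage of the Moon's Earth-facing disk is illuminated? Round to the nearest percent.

89%

Elongation θ = 360° × 11.6/29.5 ≈ 141.6°.
cos 141.6° = (-0.783), so f = (1 − (-0.783))/2 = 0.892, so 89%.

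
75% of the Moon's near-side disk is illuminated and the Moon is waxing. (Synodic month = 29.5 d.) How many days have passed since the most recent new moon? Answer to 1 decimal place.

From f = (1 − cos θ)/2: cos θ = 1 − 2×0.75 = -0.500; arccos → 120.0°.
Before full moon the principal value applies: θ = 120.0°.
Age = 29.5 × 120.0°/360° ≈ 9.83 days.

9.8 days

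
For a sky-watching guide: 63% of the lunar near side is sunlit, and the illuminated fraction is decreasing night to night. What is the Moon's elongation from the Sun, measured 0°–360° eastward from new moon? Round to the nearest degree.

cos θ = 1 − 2f = -0.260, giving a principal value of 105.1°.
A waning Moon lies in 180°–360°, so θ = 360° − 105.1° = 254.9°.

255°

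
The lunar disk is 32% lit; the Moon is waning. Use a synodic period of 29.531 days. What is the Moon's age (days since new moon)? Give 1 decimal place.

From f = (1 − cos θ)/2: cos θ = 1 − 2×0.32 = 0.360; arccos → 68.9°.
A waning Moon lies in 180°–360°, so θ = 360° − 68.9° = 291.1°.
Age = 29.531 × 291.1°/360° ≈ 23.88 days.

23.9 days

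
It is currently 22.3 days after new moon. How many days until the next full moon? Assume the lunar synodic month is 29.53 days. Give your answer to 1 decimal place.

Full moon occurs at elongation 180°, i.e. at age 29.53 × 180/360 = 14.765 d.
Already past this cycle's full moon; the next is at 14.765 + 29.53 = 44.295 d, so 44.295 − 22.3 = 21.995 days.

22.0 days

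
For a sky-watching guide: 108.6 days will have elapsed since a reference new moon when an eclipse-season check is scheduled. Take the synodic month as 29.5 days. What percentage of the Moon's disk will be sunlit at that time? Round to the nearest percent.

71%

Reduce mod P: 108.6 − 3×29.5 = 20.10 d into the current lunation.
The Moon has covered 20.10/29.5 of its cycle, so θ ≈ 360° × 20.10/29.5 = 245.3°.
Illuminated fraction = (1 − cos 245.3°)/2 = (1 − (-0.418))/2 ≈ 0.709, so 71%.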